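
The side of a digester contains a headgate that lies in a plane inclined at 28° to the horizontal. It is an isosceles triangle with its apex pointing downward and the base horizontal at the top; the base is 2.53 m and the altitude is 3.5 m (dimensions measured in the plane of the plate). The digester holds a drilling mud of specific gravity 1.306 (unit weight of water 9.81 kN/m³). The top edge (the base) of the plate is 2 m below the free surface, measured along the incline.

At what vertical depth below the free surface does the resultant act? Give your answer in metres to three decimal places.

h_p = 1.588 m

γ = 1.306 × 9.81 = 12.81186 kN/m³.
Let θ = 28° be the plate's angle to the horizontal; measure y along the incline from where the plane meets the free surface. Vertical depth h = y·sinθ with sinθ = 0.469472.
With the apex down, the centroid sits h/3 = 3.5/3 = 1.16667 m below the base (the top edge), so y_c = 2 + 1.16667 = 3.16667 m and h_c = 3.16667 × 0.469472 = 1.48666 m.
A = ½ × 2.53 × 3.5 = 4.4275 m².
Resultant F = γ·h_c·A = 12.81186 × 1.48666 × 4.4275 = 84.3301 kN.
I_c = b·h³/36 = 2.53 × 3.5³/36 = 3.01316 m⁴.
Centre of pressure: y_p = y_c + I_c/(y_c·A) = 3.16667 + 3.01316/(3.16667 × 4.4275) = 3.16667 + 0.214912 = 3.38158 m along the plane.
Vertically, h_p = y_p·sinθ = 3.38158 × 0.469472 = 1.58756 m.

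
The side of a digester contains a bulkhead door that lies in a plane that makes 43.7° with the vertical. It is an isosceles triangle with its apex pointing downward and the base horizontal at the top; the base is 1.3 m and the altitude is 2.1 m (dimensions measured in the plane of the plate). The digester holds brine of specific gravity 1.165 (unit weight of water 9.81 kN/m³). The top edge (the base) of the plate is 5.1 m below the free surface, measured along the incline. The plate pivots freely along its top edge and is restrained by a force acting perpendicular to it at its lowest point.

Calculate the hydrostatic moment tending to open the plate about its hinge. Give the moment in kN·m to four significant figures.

M ≈ 48.55 kN·m

γ = 1.165 × 9.81 = 11.42865 kN/m³.
The plate makes 43.7° with the vertical, i.e. θ = 90° − 43.7° = 46.3° to the horizontal. Measuring y along the incline from the free-surface line, vertical depth h = y·sinθ with sinθ = 0.722967.
With the apex down, the centroid sits h/3 = 2.1/3 = 0.7 m below the base (the top edge), so y_c = 5.1 + 0.7 = 5.8 m and h_c = 5.8 × 0.722967 = 4.19321 m.
A = ½ × 1.3 × 2.1 = 1.365 m².
Resultant F = γ·h_c·A = 11.42865 × 4.19321 × 1.365 = 65.4145 kN.
I_c = b·h³/36 = 1.3 × 2.1³/36 = 0.334425 m⁴.
Centre of pressure: y_p = y_c + I_c/(y_c·A) = 5.8 + 0.334425/(5.8 × 1.365) = 5.8 + 0.0422414 = 5.84224 m along the plane.
The resultant acts 0.7 + 0.0422414 = 0.742241 m (along the plate) below the hinge at the top edge, so the moment about the hinge is M = F × 0.742241 = 65.4145 × 0.742241 = 48.5533 kN·m.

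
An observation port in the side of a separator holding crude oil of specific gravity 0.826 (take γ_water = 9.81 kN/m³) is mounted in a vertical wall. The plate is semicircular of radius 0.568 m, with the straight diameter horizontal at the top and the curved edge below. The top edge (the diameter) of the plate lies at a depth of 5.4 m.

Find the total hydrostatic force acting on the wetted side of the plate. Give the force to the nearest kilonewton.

F ≈ 23 kN

γ = 0.826 × 9.81 = 8.10306 kN/m³.
The centroid of a semicircle lies 4r/(3π) = 0.241067 m from the diameter, here below the top edge, so the centroid depth is h_c = 5.4 + 0.241067 = 5.64107 m.
A = πr²/2 = π × 0.568²/2 = 0.506777 m².
Resultant F = γ·h_c·A = 8.10306 × 5.64107 × 0.506777 = 23.1647 kN.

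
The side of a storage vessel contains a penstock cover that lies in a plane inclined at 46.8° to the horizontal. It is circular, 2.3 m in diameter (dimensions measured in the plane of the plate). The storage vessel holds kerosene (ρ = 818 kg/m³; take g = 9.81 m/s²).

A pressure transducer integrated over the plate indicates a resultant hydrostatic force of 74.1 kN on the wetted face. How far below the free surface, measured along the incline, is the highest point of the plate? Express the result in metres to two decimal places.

γ = ρg = 818 × 9.81 / 1000 = 8.02458 kN/m³.
A = π(1.15)² = 4.15476 m².
From F = γ·h_c·A, the centroid depth is h_c = 74.1/(8.02458 × 4.15476) = 2.22254 m.
Let θ = 46.8° be the plate's angle to the horizontal; measure y along the incline from where the plane meets the free surface. Vertical depth h = y·sinθ with sinθ = 0.728969.
Along the incline, y_c = h_c/sinθ = 2.22254/0.728969 = 3.04888 m.
The centroid is at the centre, 1.15 m below the top of the plate, so the highest point sits at y_top = 3.04888 − 1.15 = 1.89888 m along the incline.

y_top ≈ 1.90 m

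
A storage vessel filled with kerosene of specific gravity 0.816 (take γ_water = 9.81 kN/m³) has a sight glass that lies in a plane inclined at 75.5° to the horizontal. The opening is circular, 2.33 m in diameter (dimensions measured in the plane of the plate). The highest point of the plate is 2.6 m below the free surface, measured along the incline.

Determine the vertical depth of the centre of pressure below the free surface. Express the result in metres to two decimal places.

γ = 0.816 × 9.81 = 8.00496 kN/m³.
Let θ = 75.5° be the plate's angle to the horizontal; measure y along the incline from where the plane meets the free surface. Vertical depth h = y·sinθ with sinθ = 0.968148.
The centroid is at the centre, 1.165 m below the top of the plate, so y_c = 2.6 + 1.165 = 3.765 m and h_c = 3.765 × 0.968148 = 3.64508 m.
A = π(1.165)² = 4.26385 m².
Resultant F = γ·h_c·A = 8.00496 × 3.64508 × 4.26385 = 124.414 kN.
I_c = πr⁴/4 = π × 1.165⁴/4 = 1.44675 m⁴.
Centre of pressure: y_p = y_c + I_c/(y_c·A) = 3.765 + 1.44675/(3.765 × 4.26385) = 3.765 + 0.0901211 = 3.85512 m along the plane.
Vertically, h_p = y_p·sinθ = 3.85512 × 0.968148 = 3.73233 m.

h_p = 3.73 m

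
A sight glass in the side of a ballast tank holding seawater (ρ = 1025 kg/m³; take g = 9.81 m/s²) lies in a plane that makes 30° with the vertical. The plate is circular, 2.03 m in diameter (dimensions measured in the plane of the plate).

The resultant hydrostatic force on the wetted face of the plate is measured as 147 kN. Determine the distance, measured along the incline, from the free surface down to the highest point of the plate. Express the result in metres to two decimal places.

γ = ρg = 1025 × 9.81 / 1000 = 10.05525 kN/m³.
A = π(1.015)² = 3.23655 m².
From F = γ·h_c·A, the centroid depth is h_c = 147/(10.05525 × 3.23655) = 4.51692 m.
The plate makes 30° with the vertical, i.e. θ = 90° − 30° = 60° to the horizontal. Measuring y along the incline from the free-surface line, vertical depth h = y·sinθ with sinθ = 0.866025.
Along the incline, y_c = h_c/sinθ = 4.51692/0.866025 = 5.21569 m.
The centroid is at the centre, 1.015 m below the top of the plate, so the highest point sits at y_top = 5.21569 − 1.015 = 4.20069 m along the incline.

y_top ≈ 4.20 m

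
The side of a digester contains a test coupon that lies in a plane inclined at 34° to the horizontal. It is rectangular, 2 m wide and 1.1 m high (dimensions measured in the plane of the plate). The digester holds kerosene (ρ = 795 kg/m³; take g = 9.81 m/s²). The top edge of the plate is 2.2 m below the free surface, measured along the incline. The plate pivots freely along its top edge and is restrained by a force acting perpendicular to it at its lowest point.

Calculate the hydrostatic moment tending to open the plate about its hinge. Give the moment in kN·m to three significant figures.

γ = ρg = 795 × 9.81 / 1000 = 7.79895 kN/m³.
Let θ = 34° be the plate's angle to the horizontal; measure y along the incline from where the plane meets the free surface. Vertical depth h = y·sinθ with sinθ = 0.559193.
The centroid lies 1.1/2 = 0.55 m below the top edge, so y_c = 2.2 + 0.55 = 2.75 m and h_c = 2.75 × 0.559193 = 1.53778 m.
A = 2 × 1.1 = 2.2 m².
Resultant F = γ·h_c·A = 7.79895 × 1.53778 × 2.2 = 26.3848 kN.
I_c = b·h³/12 = 2 × 1.1³/12 = 0.221833 m⁴.
Centre of pressure: y_p = y_c + I_c/(y_c·A) = 2.75 + 0.221833/(2.75 × 2.2) = 2.75 + 0.0366666 = 2.78667 m along the plane.
The resultant acts 0.55 + 0.0366666 = 0.586667 m (along the plate) below the hinge at the top edge, so the moment about the hinge is M = F × 0.586667 = 26.3848 × 0.586667 = 15.4791 kN·m.

M ≈ 15.5 kN·m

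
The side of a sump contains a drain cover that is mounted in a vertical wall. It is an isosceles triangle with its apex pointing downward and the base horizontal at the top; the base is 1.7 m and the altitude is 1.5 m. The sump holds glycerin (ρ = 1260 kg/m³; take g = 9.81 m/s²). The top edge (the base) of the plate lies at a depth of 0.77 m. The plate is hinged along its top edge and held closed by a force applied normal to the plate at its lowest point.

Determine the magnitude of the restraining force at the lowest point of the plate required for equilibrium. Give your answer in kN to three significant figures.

P ≈ 7.98 kN

γ = ρg = 1260 × 9.81 / 1000 = 12.3606 kN/m³.
With the apex down, the centroid sits h/3 = 1.5/3 = 0.5 m below the base (the top edge), so the centroid depth is h_c = 0.77 + 0.5 = 1.27 m.
A = ½ × 1.7 × 1.5 = 1.275 m².
Resultant F = γ·h_c·A = 12.3606 × 1.27 × 1.275 = 20.0149 kN.
I_c = b·h³/36 = 1.7 × 1.5³/36 = 0.159375 m⁴.
Centre of pressure: y_p = y_c + I_c/(y_c·A) = 1.27 + 0.159375/(1.27 × 1.275) = 1.27 + 0.0984252 = 1.36843 m along the plane.
The resultant acts 0.5 + 0.0984252 = 0.598425 m (along the plate) below the hinge at the top edge, so the moment about the hinge is M = F × 0.598425 = 20.0149 × 0.598425 = 11.9774 kN·m.
A normal force at the bottom, 1.5 m from the hinge, must supply this moment: P = 11.9774/1.5 = 7.98493 kN.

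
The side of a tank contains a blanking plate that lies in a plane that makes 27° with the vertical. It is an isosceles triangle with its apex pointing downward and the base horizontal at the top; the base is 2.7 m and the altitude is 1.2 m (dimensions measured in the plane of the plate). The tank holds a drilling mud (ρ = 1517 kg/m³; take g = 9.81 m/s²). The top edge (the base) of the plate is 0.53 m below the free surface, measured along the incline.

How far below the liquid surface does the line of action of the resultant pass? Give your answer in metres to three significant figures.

γ = ρg = 1517 × 9.81 / 1000 = 14.88177 kN/m³.
The plate makes 27° with the vertical, i.e. θ = 90° − 27° = 63° to the horizontal. Measuring y along the incline from the free-surface line, vertical depth h = y·sinθ with sinθ = 0.891007.
With the apex down, the centroid sits h/3 = 1.2/3 = 0.4 m below the base (the top edge), so y_c = 0.53 + 0.4 = 0.93 m and h_c = 0.93 × 0.891007 = 0.828637 m.
A = ½ × 2.7 × 1.2 = 1.62 m².
Resultant F = γ·h_c·A = 14.88177 × 0.828637 × 1.62 = 19.9772 kN.
I_c = b·h³/36 = 2.7 × 1.2³/36 = 0.1296 m⁴.
Centre of pressure: y_p = y_c + I_c/(y_c·A) = 0.93 + 0.1296/(0.93 × 1.62) = 0.93 + 0.0860215 = 1.01602 m along the plane.
Vertically, h_p = y_p·sinθ = 1.01602 × 0.891007 = 0.905281 m.

h_p = 0.905 m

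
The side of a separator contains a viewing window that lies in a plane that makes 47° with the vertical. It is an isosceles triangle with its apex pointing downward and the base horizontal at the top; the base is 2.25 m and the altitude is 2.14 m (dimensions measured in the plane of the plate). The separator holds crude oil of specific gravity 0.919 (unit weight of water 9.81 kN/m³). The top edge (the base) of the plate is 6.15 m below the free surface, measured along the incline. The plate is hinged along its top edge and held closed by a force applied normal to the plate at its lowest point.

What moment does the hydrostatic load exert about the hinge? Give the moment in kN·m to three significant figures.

γ = 0.919 × 9.81 = 9.01539 kN/m³.
The plate makes 47° with the vertical, i.e. θ = 90° − 47° = 43° to the horizontal. Measuring y along the incline from the free-surface line, vertical depth h = y·sinθ with sinθ = 0.681998.
With the apex down, the centroid sits h/3 = 2.14/3 = 0.713333 m below the base (the top edge), so y_c = 6.15 + 0.713333 = 6.86333 m and h_c = 6.86333 × 0.681998 = 4.68078 m.
A = ½ × 2.25 × 2.14 = 2.4075 m².
Resultant F = γ·h_c·A = 9.01539 × 4.68078 × 2.4075 = 101.594 kN.
I_c = b·h³/36 = 2.25 × 2.14³/36 = 0.612522 m⁴.
Centre of pressure: y_p = y_c + I_c/(y_c·A) = 6.86333 + 0.612522/(6.86333 × 2.4075) = 6.86333 + 0.0370698 = 6.9004 m along the plane.
The resultant acts 0.713333 + 0.0370698 = 0.750403 m (along the plate) below the hinge at the top edge, so the moment about the hinge is M = F × 0.750403 = 101.594 × 0.750403 = 76.2364 kN·m.

M ≈ 76.2 kN·m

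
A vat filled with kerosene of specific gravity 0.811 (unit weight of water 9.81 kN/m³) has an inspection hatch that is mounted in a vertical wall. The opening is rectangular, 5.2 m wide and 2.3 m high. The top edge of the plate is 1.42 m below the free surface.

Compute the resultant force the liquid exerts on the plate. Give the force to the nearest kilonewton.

γ = 0.811 × 9.81 = 7.95591 kN/m³.
The centroid lies 2.3/2 = 1.15 m below the top edge, so the centroid depth is h_c = 1.42 + 1.15 = 2.57 m.
A = 5.2 × 2.3 = 11.96 m².
Resultant F = γ·h_c·A = 7.95591 × 2.57 × 11.96 = 244.542 kN.

F ≈ 245 kN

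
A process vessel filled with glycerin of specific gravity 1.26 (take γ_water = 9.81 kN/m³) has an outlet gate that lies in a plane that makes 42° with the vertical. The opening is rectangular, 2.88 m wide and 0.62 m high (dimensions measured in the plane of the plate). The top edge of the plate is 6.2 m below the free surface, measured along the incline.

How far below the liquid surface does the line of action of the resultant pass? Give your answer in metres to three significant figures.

h_p = 4.84 m

γ = 1.26 × 9.81 = 12.3606 kN/m³.
The plate makes 42° with the vertical, i.e. θ = 90° − 42° = 48° to the horizontal. Measuring y along the incline from the free-surface line, vertical depth h = y·sinθ with sinθ = 0.743145.
The centroid lies 0.62/2 = 0.31 m below the top edge, so y_c = 6.2 + 0.31 = 6.51 m and h_c = 6.51 × 0.743145 = 4.83787 m.
A = 2.88 × 0.62 = 1.7856 m².
Resultant F = γ·h_c·A = 12.3606 × 4.83787 × 1.7856 = 106.777 kN.
I_c = b·h³/12 = 2.88 × 0.62³/12 = 0.0571987 m⁴.
Centre of pressure: y_p = y_c + I_c/(y_c·A) = 6.51 + 0.0571987/(6.51 × 1.7856) = 6.51 + 0.00492063 = 6.51492 m along the plane.
Vertically, h_p = y_p·sinθ = 6.51492 × 0.743145 = 4.84153 m.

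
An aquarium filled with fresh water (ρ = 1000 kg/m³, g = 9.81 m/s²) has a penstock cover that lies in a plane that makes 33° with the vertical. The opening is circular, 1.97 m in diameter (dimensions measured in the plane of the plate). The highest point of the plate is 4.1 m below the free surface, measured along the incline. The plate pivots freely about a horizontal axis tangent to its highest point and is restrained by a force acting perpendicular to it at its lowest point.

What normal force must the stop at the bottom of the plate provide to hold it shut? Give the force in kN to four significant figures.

P ≈ 66.85 kN

γ = ρg = 1000 × 9.81 = 9810 N/m³ = 9.81 kN/m³.
The plate makes 33° with the vertical, i.e. θ = 90° − 33° = 57° to the horizontal. Measuring y along the incline from the free-surface line, vertical depth h = y·sinθ with sinθ = 0.838671.
The centroid is at the centre, 0.985 m below the top of the plate, so y_c = 4.1 + 0.985 = 5.085 m and h_c = 5.085 × 0.838671 = 4.26464 m.
A = π(0.985)² = 3.04805 m².
Resultant F = γ·h_c·A = 9.81 × 4.26464 × 3.04805 = 127.519 kN.
I_c = πr⁴/4 = π × 0.985⁴/4 = 0.739324 m⁴.
Centre of pressure: y_p = y_c + I_c/(y_c·A) = 5.085 + 0.739324/(5.085 × 3.04805) = 5.085 + 0.0477004 = 5.1327 m along the plane.
The resultant acts 0.985 + 0.0477004 = 1.0327 m (along the plate) below the hinge at the top edge, so the moment about the hinge is M = F × 1.0327 = 127.519 × 1.0327 = 131.689 kN·m.
A normal force at the bottom, 1.97 m from the hinge, must supply this moment: P = 131.689/1.97 = 66.8472 kN.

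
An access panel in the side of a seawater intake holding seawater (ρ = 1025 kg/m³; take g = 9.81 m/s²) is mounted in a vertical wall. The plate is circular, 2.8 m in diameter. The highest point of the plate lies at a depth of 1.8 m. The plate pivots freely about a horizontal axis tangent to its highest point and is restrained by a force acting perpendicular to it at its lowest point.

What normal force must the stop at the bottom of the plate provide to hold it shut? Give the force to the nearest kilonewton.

γ = ρg = 1025 × 9.81 / 1000 = 10.05525 kN/m³.
The centroid is at the centre, 1.4 m below the top of the plate, so the centroid depth is h_c = 1.8 + 1.4 = 3.2 m.
A = π(1.4)² = 6.15752 m².
Resultant F = γ·h_c·A = 10.05525 × 3.2 × 6.15752 = 198.129 kN.
I_c = πr⁴/4 = π × 1.4⁴/4 = 3.01719 m⁴.
Centre of pressure: y_p = y_c + I_c/(y_c·A) = 3.2 + 3.01719/(3.2 × 6.15752) = 3.2 + 0.153125 = 3.35313 m along the plane.
The resultant acts 1.4 + 0.153125 = 1.55312 m (along the plate) below the hinge at the top edge, so the moment about the hinge is M = F × 1.55312 = 198.129 × 1.55312 = 307.718 kN·m.
A normal force at the bottom, 2.8 m from the hinge, must supply this moment: P = 307.718/2.8 = 109.899 kN.

P ≈ 110 kN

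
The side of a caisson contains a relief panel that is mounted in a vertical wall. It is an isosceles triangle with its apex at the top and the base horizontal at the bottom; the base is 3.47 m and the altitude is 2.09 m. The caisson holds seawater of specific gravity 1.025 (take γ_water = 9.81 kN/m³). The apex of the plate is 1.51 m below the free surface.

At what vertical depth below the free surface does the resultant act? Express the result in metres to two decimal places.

h_p = 2.99 m

γ = 1.025 × 9.81 = 10.05525 kN/m³.
With the apex up, the centroid sits 2h/3 = 2 × 2.09/3 = 1.39333 m below the apex, so the centroid depth is h_c = 1.51 + 1.39333 = 2.90333 m.
A = ½ × 3.47 × 2.09 = 3.62615 m².
Resultant F = γ·h_c·A = 10.05525 × 2.90333 × 3.62615 = 105.861 kN.
I_c = b·h³/36 = 3.47 × 2.09³/36 = 0.879966 m⁴.
Centre of pressure: y_p = y_c + I_c/(y_c·A) = 2.90333 + 0.879966/(2.90333 × 3.62615) = 2.90333 + 0.0835841 = 2.98691 m along the plane.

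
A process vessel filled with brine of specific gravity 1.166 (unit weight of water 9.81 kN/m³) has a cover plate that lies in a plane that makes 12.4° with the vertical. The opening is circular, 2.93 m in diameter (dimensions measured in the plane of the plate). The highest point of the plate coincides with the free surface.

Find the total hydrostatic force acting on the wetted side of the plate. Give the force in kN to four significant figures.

γ = 1.166 × 9.81 = 11.43846 kN/m³.
The plate makes 12.4° with the vertical, i.e. θ = 90° − 12.4° = 77.6° to the horizontal. Measuring y along the incline from the free-surface line, vertical depth h = y·sinθ with sinθ = 0.976672.
The centroid is at the centre, 1.465 m below the top of the plate, so y_c = 1.465 m and h_c = 1.465 × 0.976672 = 1.43082 m.
A = π(1.465)² = 6.74256 m².
Resultant F = γ·h_c·A = 11.43846 × 1.43082 × 6.74256 = 110.351 kN.

F ≈ 110.4 kN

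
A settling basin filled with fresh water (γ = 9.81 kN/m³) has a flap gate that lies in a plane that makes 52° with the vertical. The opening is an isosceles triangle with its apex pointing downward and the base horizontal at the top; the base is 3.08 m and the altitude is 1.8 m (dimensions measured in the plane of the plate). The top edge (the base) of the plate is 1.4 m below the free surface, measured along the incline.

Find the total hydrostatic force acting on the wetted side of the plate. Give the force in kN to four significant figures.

F ≈ 33.48 kN

γ = 9.81 kN/m³.
The plate makes 52° with the vertical, i.e. θ = 90° − 52° = 38° to the horizontal. Measuring y along the incline from the free-surface line, vertical depth h = y·sinθ with sinθ = 0.615661.
With the apex down, the centroid sits h/3 = 1.8/3 = 0.6 m below the base (the top edge), so y_c = 1.4 + 0.6 = 2 m and h_c = 2 × 0.615661 = 1.23132 m.
A = ½ × 3.08 × 1.8 = 2.772 m².
Resultant F = γ·h_c·A = 9.81 × 1.23132 × 2.772 = 33.4837 kN.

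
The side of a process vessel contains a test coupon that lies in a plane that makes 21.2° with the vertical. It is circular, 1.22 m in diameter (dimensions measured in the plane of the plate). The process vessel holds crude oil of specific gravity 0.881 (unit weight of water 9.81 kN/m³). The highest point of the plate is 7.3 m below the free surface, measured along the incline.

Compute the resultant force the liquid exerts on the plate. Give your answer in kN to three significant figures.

γ = 0.881 × 9.81 = 8.64261 kN/m³.
The plate makes 21.2° with the vertical, i.e. θ = 90° − 21.2° = 68.8° to the horizontal. Measuring y along the incline from the free-surface line, vertical depth h = y·sinθ with sinθ = 0.932324.
The centroid is at the centre, 0.61 m below the top of the plate, so y_c = 7.3 + 0.61 = 7.91 m and h_c = 7.91 × 0.932324 = 7.37468 m.
A = π(0.61)² = 1.16899 m².
Resultant F = γ·h_c·A = 8.64261 × 7.37468 × 1.16899 = 74.5073 kN.

F ≈ 74.5 kN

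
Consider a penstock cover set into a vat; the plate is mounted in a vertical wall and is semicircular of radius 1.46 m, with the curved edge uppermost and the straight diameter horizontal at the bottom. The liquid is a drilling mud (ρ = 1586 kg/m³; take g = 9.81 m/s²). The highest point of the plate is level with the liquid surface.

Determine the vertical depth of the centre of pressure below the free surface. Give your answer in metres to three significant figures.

h_p = 1.02 m

γ = ρg = 1586 × 9.81 / 1000 = 15.55866 kN/m³.
The centroid lies 4r/(3π) = 0.619643 m above the diameter, so r − 4r/(3π) = 1.46 − 0.619643 = 0.840357 m below the topmost point, so the centroid depth is h_c = 0.840357 m.
A = πr²/2 = π × 1.46²/2 = 3.34831 m².
Resultant F = γ·h_c·A = 15.55866 × 0.840357 × 3.34831 = 43.7786 kN.
I_c = (π/8 − 8/(9π))·r⁴ = 0.109757 × 1.46⁴ = 0.498705 m⁴.
Centre of pressure: y_p = y_c + I_c/(y_c·A) = 0.840357 + 0.498705/(0.840357 × 3.34831) = 0.840357 + 0.177237 = 1.01759 m along the plane.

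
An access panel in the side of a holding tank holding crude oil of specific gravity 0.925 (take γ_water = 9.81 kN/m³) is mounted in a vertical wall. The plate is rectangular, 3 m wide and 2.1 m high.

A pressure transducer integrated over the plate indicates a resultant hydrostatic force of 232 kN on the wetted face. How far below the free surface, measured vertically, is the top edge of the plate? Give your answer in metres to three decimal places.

γ = 0.925 × 9.81 = 9.07425 kN/m³.
A = 3 × 2.1 = 6.3 m².
From F = γ·h_c·A, the centroid depth is h_c = 232/(9.07425 × 6.3) = 4.05823 m.
The centroid lies 2.1/2 = 1.05 m below the top edge, so the top edge sits at h_top = 4.05823 − 1.05 = 3.00823 m below the surface.

d_top ≈ 3.008 m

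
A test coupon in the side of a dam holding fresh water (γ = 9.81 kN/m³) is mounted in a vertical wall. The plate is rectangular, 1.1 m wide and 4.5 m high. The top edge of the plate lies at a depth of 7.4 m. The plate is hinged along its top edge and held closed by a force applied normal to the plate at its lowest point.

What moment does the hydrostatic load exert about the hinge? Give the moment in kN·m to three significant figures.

M ≈ 1140 kN·m

γ = 9.81 kN/m³.
The centroid lies 4.5/2 = 2.25 m below the top edge, so the centroid depth is h_c = 7.4 + 2.25 = 9.65 m.
A = 1.1 × 4.5 = 4.95 m².
Resultant F = γ·h_c·A = 9.81 × 9.65 × 4.95 = 468.599 kN.
I_c = b·h³/12 = 1.1 × 4.5³/12 = 8.35313 m⁴.
Centre of pressure: y_p = y_c + I_c/(y_c·A) = 9.65 + 8.35313/(9.65 × 4.95) = 9.65 + 0.174871 = 9.82487 m along the plane.
The resultant acts 2.25 + 0.174871 = 2.42487 m (along the plate) below the hinge at the top edge, so the moment about the hinge is M = F × 2.42487 = 468.599 × 2.42487 = 1136.29 kN·m.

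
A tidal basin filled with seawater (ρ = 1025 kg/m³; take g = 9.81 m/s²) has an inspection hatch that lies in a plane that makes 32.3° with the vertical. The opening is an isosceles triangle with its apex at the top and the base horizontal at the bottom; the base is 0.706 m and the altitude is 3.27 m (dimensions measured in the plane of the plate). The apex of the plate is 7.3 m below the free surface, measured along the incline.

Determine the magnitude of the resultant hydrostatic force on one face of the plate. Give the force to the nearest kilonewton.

F ≈ 93 kN

γ = ρg = 1025 × 9.81 / 1000 = 10.05525 kN/m³.
The plate makes 32.3° with the vertical, i.e. θ = 90° − 32.3° = 57.7° to the horizontal. Measuring y along the incline from the free-surface line, vertical depth h = y·sinθ with sinθ = 0.845262.
With the apex up, the centroid sits 2h/3 = 2 × 3.27/3 = 2.18 m below the apex, so y_c = 7.3 + 2.18 = 9.48 m and h_c = 9.48 × 0.845262 = 8.01308 m.
A = ½ × 0.706 × 3.27 = 1.15431 m².
Resultant F = γ·h_c·A = 10.05525 × 8.01308 × 1.15431 = 93.0068 kN.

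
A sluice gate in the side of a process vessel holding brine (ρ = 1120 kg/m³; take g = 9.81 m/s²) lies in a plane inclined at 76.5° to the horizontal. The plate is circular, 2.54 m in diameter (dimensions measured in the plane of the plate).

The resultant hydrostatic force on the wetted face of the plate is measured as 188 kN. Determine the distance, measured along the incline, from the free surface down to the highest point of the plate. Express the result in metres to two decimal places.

γ = ρg = 1120 × 9.81 / 1000 = 10.9872 kN/m³.
A = π(1.27)² = 5.06707 m².
From F = γ·h_c·A, the centroid depth is h_c = 188/(10.9872 × 5.06707) = 3.37687 m.
Let θ = 76.5° be the plate's angle to the horizontal; measure y along the incline from where the plane meets the free surface. Vertical depth h = y·sinθ with sinθ = 0.972370.
Along the incline, y_c = h_c/sinθ = 3.37687/0.972370 = 3.47282 m.
The centroid is at the centre, 1.27 m below the top of the plate, so the highest point sits at y_top = 3.47282 − 1.27 = 2.20282 m along the incline.

y_top ≈ 2.20 m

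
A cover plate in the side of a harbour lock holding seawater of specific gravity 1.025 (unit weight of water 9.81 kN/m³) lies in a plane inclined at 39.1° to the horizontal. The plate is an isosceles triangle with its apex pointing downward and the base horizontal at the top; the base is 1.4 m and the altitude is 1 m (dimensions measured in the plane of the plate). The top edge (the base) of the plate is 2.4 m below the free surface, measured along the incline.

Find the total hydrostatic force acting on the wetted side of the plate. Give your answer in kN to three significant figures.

F ≈ 12.1 kN

γ = 1.025 × 9.81 = 10.05525 kN/m³.
Let θ = 39.1° be the plate's angle to the horizontal; measure y along the incline from where the plane meets the free surface. Vertical depth h = y·sinθ with sinθ = 0.630676.
With the apex down, the centroid sits h/3 = 1/3 = 0.333333 m below the base (the top edge), so y_c = 2.4 + 0.333333 = 2.73333 m and h_c = 2.73333 × 0.630676 = 1.72385 m.
A = ½ × 1.4 × 1 = 0.7 m².
Resultant F = γ·h_c·A = 10.05525 × 1.72385 × 0.7 = 12.1336 kN.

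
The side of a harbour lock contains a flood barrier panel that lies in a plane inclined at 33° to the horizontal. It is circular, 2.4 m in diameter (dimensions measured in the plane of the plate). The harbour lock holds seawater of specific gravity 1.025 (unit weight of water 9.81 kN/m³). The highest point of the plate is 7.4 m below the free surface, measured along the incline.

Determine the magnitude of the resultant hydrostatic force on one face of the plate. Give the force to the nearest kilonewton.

γ = 1.025 × 9.81 = 10.05525 kN/m³.
Let θ = 33° be the plate's angle to the horizontal; measure y along the incline from where the plane meets the free surface. Vertical depth h = y·sinθ with sinθ = 0.544639.
The centroid is at the centre, 1.2 m below the top of the plate, so y_c = 7.4 + 1.2 = 8.6 m and h_c = 8.6 × 0.544639 = 4.6839 m.
A = π(1.2)² = 4.52389 m².
Resultant F = γ·h_c·A = 10.05525 × 4.6839 × 4.52389 = 213.065 kN.

F ≈ 213 kN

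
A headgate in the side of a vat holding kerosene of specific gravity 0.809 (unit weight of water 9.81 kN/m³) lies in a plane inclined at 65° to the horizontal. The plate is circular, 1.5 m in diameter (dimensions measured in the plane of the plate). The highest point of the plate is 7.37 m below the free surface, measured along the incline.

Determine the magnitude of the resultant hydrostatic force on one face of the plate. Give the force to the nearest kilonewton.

γ = 0.809 × 9.81 = 7.93629 kN/m³.
Let θ = 65° be the plate's angle to the horizontal; measure y along the incline from where the plane meets the free surface. Vertical depth h = y·sinθ with sinθ = 0.906308.
The centroid is at the centre, 0.75 m below the top of the plate, so y_c = 7.37 + 0.75 = 8.12 m and h_c = 8.12 × 0.906308 = 7.35922 m.
A = π(0.75)² = 1.76715 m².
Resultant F = γ·h_c·A = 7.93629 × 7.35922 × 1.76715 = 103.21 kN.

F ≈ 103 kN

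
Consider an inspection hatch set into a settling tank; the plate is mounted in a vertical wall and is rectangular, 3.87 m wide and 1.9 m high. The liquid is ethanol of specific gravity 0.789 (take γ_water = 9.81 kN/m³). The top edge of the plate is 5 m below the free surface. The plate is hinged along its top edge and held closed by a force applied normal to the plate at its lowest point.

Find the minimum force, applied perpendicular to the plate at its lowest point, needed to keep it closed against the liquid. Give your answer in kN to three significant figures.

P ≈ 178 kN

γ = 0.789 × 9.81 = 7.74009 kN/m³.
The centroid lies 1.9/2 = 0.95 m below the top edge, so the centroid depth is h_c = 5 + 0.95 = 5.95 m.
A = 3.87 × 1.9 = 7.353 m².
Resultant F = γ·h_c·A = 7.74009 × 5.95 × 7.353 = 338.632 kN.
I_c = b·h³/12 = 3.87 × 1.9³/12 = 2.21203 m⁴.
Centre of pressure: y_p = y_c + I_c/(y_c·A) = 5.95 + 2.21203/(5.95 × 7.353) = 5.95 + 0.0505603 = 6.00056 m along the plane.
The resultant acts 0.95 + 0.0505603 = 1.00056 m (along the plate) below the hinge at the top edge, so the moment about the hinge is M = F × 1.00056 = 338.632 × 1.00056 = 338.822 kN·m.
A normal force at the bottom, 1.9 m from the hinge, must supply this moment: P = 338.822/1.9 = 178.327 kN.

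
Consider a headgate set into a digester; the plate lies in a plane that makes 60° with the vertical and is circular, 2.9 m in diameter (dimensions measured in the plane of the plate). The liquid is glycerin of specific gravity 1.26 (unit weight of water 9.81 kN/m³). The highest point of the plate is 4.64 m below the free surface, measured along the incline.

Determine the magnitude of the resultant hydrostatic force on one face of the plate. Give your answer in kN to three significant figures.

F ≈ 249 kN

γ = 1.26 × 9.81 = 12.3606 kN/m³.
The plate makes 60° with the vertical, i.e. θ = 90° − 60° = 30° to the horizontal. Measuring y along the incline from the free-surface line, vertical depth h = y·sinθ with sinθ = 0.500000.
The centroid is at the centre, 1.45 m below the top of the plate, so y_c = 4.64 + 1.45 = 6.09 m and h_c = 6.09 × 0.500000 = 3.045 m.
A = π(1.45)² = 6.6052 m².
Resultant F = γ·h_c·A = 12.3606 × 3.045 × 6.6052 = 248.607 kN.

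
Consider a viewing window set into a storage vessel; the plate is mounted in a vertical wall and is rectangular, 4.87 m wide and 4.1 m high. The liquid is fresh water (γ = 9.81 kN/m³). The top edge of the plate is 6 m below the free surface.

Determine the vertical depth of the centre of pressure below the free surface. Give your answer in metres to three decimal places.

γ = 9.81 kN/m³.
The centroid lies 4.1/2 = 2.05 m below the top edge, so the centroid depth is h_c = 6 + 2.05 = 8.05 m.
A = 4.87 × 4.1 = 19.967 m².
Resultant F = γ·h_c·A = 9.81 × 8.05 × 19.967 = 1576.8 kN.
I_c = b·h³/12 = 4.87 × 4.1³/12 = 27.9704 m⁴.
Centre of pressure: y_p = y_c + I_c/(y_c·A) = 8.05 + 27.9704/(8.05 × 19.967) = 8.05 + 0.174016 = 8.22402 m along the plane.

h_p = 8.224 m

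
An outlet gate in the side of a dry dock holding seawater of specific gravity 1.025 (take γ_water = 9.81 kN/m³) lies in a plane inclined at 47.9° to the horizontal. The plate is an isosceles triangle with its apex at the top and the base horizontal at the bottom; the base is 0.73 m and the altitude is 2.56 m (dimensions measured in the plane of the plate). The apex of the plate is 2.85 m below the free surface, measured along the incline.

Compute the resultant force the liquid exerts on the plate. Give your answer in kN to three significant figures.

γ = 1.025 × 9.81 = 10.05525 kN/m³.
Let θ = 47.9° be the plate's angle to the horizontal; measure y along the incline from where the plane meets the free surface. Vertical depth h = y·sinθ with sinθ = 0.741976.
With the apex up, the centroid sits 2h/3 = 2 × 2.56/3 = 1.70667 m below the apex, so y_c = 2.85 + 1.70667 = 4.55667 m and h_c = 4.55667 × 0.741976 = 3.38094 m.
A = ½ × 0.73 × 2.56 = 0.9344 m².
Resultant F = γ·h_c·A = 10.05525 × 3.38094 × 0.9344 = 31.766 kN.

F ≈ 31.8 kN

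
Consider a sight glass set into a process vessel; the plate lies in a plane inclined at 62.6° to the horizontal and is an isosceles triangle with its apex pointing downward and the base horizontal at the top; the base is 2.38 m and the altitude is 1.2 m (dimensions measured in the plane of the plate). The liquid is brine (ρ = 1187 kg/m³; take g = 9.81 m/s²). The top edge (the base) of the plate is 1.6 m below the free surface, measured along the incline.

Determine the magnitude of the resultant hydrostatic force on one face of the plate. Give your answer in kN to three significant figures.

F ≈ 29.5 kN

γ = ρg = 1187 × 9.81 / 1000 = 11.64447 kN/m³.
Let θ = 62.6° be the plate's angle to the horizontal; measure y along the incline from where the plane meets the free surface. Vertical depth h = y·sinθ with sinθ = 0.887815.
With the apex down, the centroid sits h/3 = 1.2/3 = 0.4 m below the base (the top edge), so y_c = 1.6 + 0.4 = 2 m and h_c = 2 × 0.887815 = 1.77563 m.
A = ½ × 2.38 × 1.2 = 1.428 m².
Resultant F = γ·h_c·A = 11.64447 × 1.77563 × 1.428 = 29.5257 kN.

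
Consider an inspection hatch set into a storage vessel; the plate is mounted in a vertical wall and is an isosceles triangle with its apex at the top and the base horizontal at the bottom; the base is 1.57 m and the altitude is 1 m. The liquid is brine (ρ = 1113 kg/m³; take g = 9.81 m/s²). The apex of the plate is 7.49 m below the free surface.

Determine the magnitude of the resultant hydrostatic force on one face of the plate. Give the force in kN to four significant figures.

γ = ρg = 1113 × 9.81 / 1000 = 10.91853 kN/m³.
With the apex up, the centroid sits 2h/3 = 2 × 1/3 = 0.666667 m below the apex, so the centroid depth is h_c = 7.49 + 0.666667 = 8.15667 m.
A = ½ × 1.57 × 1 = 0.785 m².
Resultant F = γ·h_c·A = 10.91853 × 8.15667 × 0.785 = 69.9112 kN.

F ≈ 69.91 kN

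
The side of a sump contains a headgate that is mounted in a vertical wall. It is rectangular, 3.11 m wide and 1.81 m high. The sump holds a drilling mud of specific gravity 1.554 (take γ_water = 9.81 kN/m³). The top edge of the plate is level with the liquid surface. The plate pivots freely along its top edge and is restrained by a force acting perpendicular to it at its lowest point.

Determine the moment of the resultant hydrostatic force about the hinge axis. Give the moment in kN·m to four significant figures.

γ = 1.554 × 9.81 = 15.24474 kN/m³.
The centroid lies 1.81/2 = 0.905 m below the top edge, so the centroid depth is h_c = 0.905 m.
A = 3.11 × 1.81 = 5.6291 m².
Resultant F = γ·h_c·A = 15.24474 × 0.905 × 5.6291 = 77.6618 kN.
I_c = b·h³/12 = 3.11 × 1.81³/12 = 1.53679 m⁴.
Centre of pressure: y_p = y_c + I_c/(y_c·A) = 0.905 + 1.53679/(0.905 × 5.6291) = 0.905 + 0.301666 = 1.20667 m along the plane.
The resultant acts 0.905 + 0.301666 = 1.20667 m (along the plate) below the hinge at the top edge, so the moment about the hinge is M = F × 1.20667 = 77.6618 × 1.20667 = 93.7122 kN·m.

M ≈ 93.71 kN·m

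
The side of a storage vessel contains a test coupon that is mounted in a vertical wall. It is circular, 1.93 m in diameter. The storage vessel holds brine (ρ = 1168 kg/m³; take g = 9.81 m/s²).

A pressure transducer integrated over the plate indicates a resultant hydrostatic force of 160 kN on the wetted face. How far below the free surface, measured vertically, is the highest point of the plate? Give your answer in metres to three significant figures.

γ = ρg = 1168 × 9.81 / 1000 = 11.45808 kN/m³.
A = π(0.965)² = 2.92553 m².
From F = γ·h_c·A, the centroid depth is h_c = 160/(11.45808 × 2.92553) = 4.77313 m.
The centroid is at the centre, 0.965 m below the top of the plate, so the highest point sits at h_top = 4.77313 − 0.965 = 3.80813 m below the surface.

d_top ≈ 3.81 m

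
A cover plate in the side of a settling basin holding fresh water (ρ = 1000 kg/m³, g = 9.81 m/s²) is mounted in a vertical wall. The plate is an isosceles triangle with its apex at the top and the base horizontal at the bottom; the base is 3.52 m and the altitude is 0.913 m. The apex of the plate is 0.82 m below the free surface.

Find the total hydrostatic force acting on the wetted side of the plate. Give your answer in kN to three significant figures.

F ≈ 22.5 kN

γ = ρg = 1000 × 9.81 = 9810 N/m³ = 9.81 kN/m³.
With the apex up, the centroid sits 2h/3 = 2 × 0.913/3 = 0.608667 m below the apex, so the centroid depth is h_c = 0.82 + 0.608667 = 1.42867 m.
A = ½ × 3.52 × 0.913 = 1.60688 m².
Resultant F = γ·h_c·A = 9.81 × 1.42867 × 1.60688 = 22.5208 kN.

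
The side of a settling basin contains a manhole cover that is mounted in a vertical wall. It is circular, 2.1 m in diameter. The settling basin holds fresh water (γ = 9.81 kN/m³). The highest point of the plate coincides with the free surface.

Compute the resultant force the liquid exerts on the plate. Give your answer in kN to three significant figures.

γ = 9.81 kN/m³.
The centroid is at the centre, 1.05 m below the top of the plate, so the centroid depth is h_c = 1.05 m.
A = π(1.05)² = 3.46361 m².
Resultant F = γ·h_c·A = 9.81 × 1.05 × 3.46361 = 35.6769 kN.

F ≈ 35.7 kN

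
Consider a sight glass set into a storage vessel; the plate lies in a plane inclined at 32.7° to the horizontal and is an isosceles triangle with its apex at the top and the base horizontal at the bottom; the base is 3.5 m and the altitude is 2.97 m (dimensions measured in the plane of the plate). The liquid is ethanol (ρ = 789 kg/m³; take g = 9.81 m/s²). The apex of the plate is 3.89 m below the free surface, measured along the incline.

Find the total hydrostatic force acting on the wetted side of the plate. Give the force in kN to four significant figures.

γ = ρg = 789 × 9.81 / 1000 = 7.74009 kN/m³.
Let θ = 32.7° be the plate's angle to the horizontal; measure y along the incline from where the plane meets the free surface. Vertical depth h = y·sinθ with sinθ = 0.540240.
With the apex up, the centroid sits 2h/3 = 2 × 2.97/3 = 1.98 m below the apex, so y_c = 3.89 + 1.98 = 5.87 m and h_c = 5.87 × 0.540240 = 3.17121 m.
A = ½ × 3.5 × 2.97 = 5.1975 m².
Resultant F = γ·h_c·A = 7.74009 × 3.17121 × 5.1975 = 127.575 kN.

F ≈ 127.6 kN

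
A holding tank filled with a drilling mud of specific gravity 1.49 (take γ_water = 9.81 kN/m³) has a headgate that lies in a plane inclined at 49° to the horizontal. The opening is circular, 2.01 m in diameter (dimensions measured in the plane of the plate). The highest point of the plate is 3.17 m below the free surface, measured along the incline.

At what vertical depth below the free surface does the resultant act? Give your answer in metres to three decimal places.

h_p = 3.197 m

γ = 1.49 × 9.81 = 14.6169 kN/m³.
Let θ = 49° be the plate's angle to the horizontal; measure y along the incline from where the plane meets the free surface. Vertical depth h = y·sinθ with sinθ = 0.754710.
The centroid is at the centre, 1.005 m below the top of the plate, so y_c = 3.17 + 1.005 = 4.175 m and h_c = 4.175 × 0.754710 = 3.15091 m.
A = π(1.005)² = 3.17309 m².
Resultant F = γ·h_c·A = 14.6169 × 3.15091 × 3.17309 = 146.142 kN.
I_c = πr⁴/4 = π × 1.005⁴/4 = 0.801224 m⁴.
Centre of pressure: y_p = y_c + I_c/(y_c·A) = 4.175 + 0.801224/(4.175 × 3.17309) = 4.175 + 0.0604805 = 4.23548 m along the plane.
Vertically, h_p = y_p·sinθ = 4.23548 × 0.754710 = 3.19656 m.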